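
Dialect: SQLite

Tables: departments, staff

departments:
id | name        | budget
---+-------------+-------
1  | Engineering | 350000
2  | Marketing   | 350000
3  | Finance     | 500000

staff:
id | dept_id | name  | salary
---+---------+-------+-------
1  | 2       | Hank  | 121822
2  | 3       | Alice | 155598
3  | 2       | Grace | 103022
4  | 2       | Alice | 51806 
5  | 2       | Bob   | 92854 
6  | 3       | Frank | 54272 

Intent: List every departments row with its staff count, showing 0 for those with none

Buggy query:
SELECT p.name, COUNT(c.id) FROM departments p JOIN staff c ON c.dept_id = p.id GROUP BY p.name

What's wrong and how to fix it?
Bug: INNER JOIN drops departments rows that have no matching staff rows

Fix: Use LEFT JOIN so parents without children still appear (COUNT(c.id) gives 0)

Corrected query:
SELECT p.name, COUNT(c.id) FROM departments p LEFT JOIN staff c ON c.dept_id = p.id GROUP BY p.name

Result:
name        | COUNT(c.id)
------------+------------
Engineering | 0          
Finance     | 2          
Marketing   | 4          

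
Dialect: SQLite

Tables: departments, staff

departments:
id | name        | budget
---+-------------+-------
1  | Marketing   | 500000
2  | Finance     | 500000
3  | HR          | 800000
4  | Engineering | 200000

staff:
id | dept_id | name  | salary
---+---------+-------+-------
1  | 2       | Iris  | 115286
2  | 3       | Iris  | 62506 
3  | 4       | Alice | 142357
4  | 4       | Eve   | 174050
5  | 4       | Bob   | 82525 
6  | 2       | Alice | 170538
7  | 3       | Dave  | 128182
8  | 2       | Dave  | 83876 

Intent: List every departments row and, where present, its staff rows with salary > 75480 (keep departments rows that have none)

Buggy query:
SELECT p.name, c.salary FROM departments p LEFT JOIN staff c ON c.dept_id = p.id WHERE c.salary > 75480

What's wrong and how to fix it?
Bug: A WHERE condition on the right-hand table after LEFT JOIN drops unmatched parents

Fix: Move the right-table condition into the ON clause so unmatched parents are kept

Corrected query:
SELECT p.name, c.salary FROM departments p LEFT JOIN staff c ON c.dept_id = p.id AND c.salary > 75480

Result:
name        | salary
------------+-------
Marketing   | NULL  
Finance     | 83876 
Finance     | 115286
Finance     | 170538
HR          | 128182
Engineering | 82525 
Engineering | 142357
Engineering | 174050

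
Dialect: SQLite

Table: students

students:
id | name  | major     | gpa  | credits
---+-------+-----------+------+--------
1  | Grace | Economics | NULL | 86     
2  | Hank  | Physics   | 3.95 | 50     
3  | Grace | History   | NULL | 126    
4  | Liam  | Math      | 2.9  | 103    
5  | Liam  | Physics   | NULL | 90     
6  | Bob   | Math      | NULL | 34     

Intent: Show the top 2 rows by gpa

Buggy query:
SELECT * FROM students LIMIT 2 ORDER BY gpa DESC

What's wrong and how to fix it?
Bug: LIMIT must come after ORDER BY

Fix: Sort with ORDER BY, then apply LIMIT

Corrected query:
SELECT * FROM students ORDER BY gpa DESC LIMIT 2

Result:
id | name | major   | gpa  | credits
---+------+---------+------+--------
2  | Hank | Physics | 3.95 | 50     
4  | Liam | Math    | 2.9  | 103    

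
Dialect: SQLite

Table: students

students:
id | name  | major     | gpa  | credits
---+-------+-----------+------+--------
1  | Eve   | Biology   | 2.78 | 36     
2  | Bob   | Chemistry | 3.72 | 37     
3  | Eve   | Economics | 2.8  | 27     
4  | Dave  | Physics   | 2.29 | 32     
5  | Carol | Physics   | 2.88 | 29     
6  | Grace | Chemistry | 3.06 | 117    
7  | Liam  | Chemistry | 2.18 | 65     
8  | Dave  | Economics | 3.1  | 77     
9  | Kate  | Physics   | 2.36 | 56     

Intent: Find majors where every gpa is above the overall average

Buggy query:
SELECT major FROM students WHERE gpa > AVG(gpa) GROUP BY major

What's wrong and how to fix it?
Bug: AVG() is an aggregate; it can't sit directly in WHERE

Fix: Compute the overall average in a scalar subquery and compare each group's MIN against it in HAVING

Corrected query:
SELECT major FROM students GROUP BY major HAVING MIN(gpa) > (SELECT AVG(gpa) FROM students)

Result:
major    
---------
Economics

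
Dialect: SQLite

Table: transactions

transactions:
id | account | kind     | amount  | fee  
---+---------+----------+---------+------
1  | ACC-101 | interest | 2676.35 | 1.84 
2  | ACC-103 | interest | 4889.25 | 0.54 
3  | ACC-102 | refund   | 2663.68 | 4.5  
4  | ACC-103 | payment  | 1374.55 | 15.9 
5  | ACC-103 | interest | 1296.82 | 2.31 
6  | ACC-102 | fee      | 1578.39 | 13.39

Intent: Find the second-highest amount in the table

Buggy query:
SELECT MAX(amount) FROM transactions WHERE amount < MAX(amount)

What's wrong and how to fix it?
Bug: The inner MAX is an aggregate inside WHERE, which is not allowed

Fix: Compute the overall MAX in a subquery, then take MAX of rows below it

Corrected query:
SELECT MAX(amount) FROM transactions WHERE amount < (SELECT MAX(amount) FROM transactions)

Result:
MAX(amount)
-----------
2676.35    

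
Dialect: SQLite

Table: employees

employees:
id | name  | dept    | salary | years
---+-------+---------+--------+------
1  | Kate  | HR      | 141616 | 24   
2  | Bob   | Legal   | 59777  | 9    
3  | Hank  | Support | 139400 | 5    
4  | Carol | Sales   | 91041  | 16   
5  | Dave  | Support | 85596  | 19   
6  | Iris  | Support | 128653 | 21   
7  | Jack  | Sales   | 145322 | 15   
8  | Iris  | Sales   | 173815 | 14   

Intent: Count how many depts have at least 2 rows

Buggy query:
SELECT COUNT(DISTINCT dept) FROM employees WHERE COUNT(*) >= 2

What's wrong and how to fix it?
Bug: WHERE filters individual rows, not groups, so a group-level COUNT is invalid there

Fix: Use a subquery that GROUPs and filters with HAVING, then count its rows

Corrected query:
SELECT COUNT(*) FROM (SELECT dept FROM employees GROUP BY dept HAVING COUNT(*) >= 2)

Result:
COUNT(*)
--------
2       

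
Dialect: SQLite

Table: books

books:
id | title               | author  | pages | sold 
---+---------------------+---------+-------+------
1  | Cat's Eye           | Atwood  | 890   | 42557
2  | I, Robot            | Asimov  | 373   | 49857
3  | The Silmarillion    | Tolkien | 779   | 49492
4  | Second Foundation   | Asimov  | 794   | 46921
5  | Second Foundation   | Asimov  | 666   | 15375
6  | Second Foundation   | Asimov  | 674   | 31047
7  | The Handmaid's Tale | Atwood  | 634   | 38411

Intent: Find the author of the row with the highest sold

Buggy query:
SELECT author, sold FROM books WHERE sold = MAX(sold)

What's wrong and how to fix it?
Bug: WHERE is evaluated per row; an aggregate over the whole table isn't defined there

Fix: Use a subquery: WHERE sold = (SELECT MAX(sold) FROM books)

Corrected query:
SELECT author, sold FROM books WHERE sold = (SELECT MAX(sold) FROM books)

Result:
author | sold 
-------+------
Asimov | 49857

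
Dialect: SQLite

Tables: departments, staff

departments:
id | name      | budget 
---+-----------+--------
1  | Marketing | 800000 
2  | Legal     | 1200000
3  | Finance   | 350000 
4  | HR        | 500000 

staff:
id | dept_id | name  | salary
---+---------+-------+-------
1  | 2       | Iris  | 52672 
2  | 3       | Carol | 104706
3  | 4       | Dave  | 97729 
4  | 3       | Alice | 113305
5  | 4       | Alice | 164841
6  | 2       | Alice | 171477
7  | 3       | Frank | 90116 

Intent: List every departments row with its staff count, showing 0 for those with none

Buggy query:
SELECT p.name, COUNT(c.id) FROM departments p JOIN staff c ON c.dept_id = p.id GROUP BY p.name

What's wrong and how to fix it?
Bug: INNER JOIN drops departments rows that have no matching staff rows

Fix: Switch to LEFT JOIN to retain unmatched parent rows

Corrected query:
SELECT p.name, COUNT(c.id) FROM departments p LEFT JOIN staff c ON c.dept_id = p.id GROUP BY p.name

Result:
name      | COUNT(c.id)
----------+------------
Finance   | 3          
HR        | 2          
Legal     | 2          
Marketing | 0          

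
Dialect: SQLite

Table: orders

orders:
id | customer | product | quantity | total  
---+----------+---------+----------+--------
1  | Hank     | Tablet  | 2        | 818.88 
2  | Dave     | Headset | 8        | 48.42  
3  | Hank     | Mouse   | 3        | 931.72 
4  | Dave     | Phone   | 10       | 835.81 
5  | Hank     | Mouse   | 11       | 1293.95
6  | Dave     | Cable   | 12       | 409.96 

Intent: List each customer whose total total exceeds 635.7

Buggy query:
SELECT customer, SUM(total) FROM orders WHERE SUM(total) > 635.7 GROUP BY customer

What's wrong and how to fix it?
Bug: SUM(total) is an aggregate, but WHERE filters rows before aggregation

Fix: Use HAVING (which filters groups after aggregation) instead of WHERE

Corrected query:
SELECT customer, SUM(total) FROM orders GROUP BY customer HAVING SUM(total) > 635.7

Result:
customer | SUM(total)
---------+-----------
Dave     | 1294.19   
Hank     | 3044.55   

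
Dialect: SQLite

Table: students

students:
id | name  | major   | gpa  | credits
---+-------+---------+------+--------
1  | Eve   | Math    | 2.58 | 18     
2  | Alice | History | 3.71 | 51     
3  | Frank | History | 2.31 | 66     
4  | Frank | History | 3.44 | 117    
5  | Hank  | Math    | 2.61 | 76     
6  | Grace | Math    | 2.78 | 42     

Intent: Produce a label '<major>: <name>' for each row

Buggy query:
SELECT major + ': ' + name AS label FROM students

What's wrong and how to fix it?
Bug: '+' is numeric addition; on text columns SQLite converts them to 0 instead of concatenating

Fix: Use the || operator for string concatenation

Corrected query:
SELECT major || ': ' || name AS label FROM students

Result:
label         
--------------
Math: Eve     
History: Alice
History: Frank
History: Frank
Math: Hank    
Math: Grace   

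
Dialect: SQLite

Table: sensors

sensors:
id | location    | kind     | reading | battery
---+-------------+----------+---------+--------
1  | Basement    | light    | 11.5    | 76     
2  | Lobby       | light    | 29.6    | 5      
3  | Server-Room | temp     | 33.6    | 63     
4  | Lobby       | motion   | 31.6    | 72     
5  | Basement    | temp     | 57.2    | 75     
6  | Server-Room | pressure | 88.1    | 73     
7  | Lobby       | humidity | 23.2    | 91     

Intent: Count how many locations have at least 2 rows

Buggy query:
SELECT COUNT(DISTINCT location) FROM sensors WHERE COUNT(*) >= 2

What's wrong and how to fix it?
Bug: COUNT(*) cannot appear in WHERE; the per-group count doesn't exist yet

Fix: Use a subquery that GROUPs and filters with HAVING, then count its rows

Corrected query:
SELECT COUNT(*) FROM (SELECT location FROM sensors GROUP BY location HAVING COUNT(*) >= 2)

Result:
COUNT(*)
--------
3       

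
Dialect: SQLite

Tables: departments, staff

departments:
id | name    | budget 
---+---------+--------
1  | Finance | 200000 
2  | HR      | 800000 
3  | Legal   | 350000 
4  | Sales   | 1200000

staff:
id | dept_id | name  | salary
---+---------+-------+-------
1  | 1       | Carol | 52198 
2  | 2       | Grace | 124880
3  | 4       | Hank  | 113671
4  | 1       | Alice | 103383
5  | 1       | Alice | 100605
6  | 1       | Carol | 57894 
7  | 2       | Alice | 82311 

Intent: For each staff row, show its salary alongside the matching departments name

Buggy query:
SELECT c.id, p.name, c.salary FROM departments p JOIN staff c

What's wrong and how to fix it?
Bug: Missing join condition: each staff row is matched to all departments rows instead of just its own

Fix: Add ON c.dept_id = p.id to the JOIN

Corrected query:
SELECT c.id, p.name, c.salary FROM departments p JOIN staff c ON c.dept_id = p.id

Result:
id | name    | salary
---+---------+-------
1  | Finance | 52198 
2  | HR      | 124880
3  | Sales   | 113671
4  | Finance | 103383
5  | Finance | 100605
6  | Finance | 57894 
7  | HR      | 82311 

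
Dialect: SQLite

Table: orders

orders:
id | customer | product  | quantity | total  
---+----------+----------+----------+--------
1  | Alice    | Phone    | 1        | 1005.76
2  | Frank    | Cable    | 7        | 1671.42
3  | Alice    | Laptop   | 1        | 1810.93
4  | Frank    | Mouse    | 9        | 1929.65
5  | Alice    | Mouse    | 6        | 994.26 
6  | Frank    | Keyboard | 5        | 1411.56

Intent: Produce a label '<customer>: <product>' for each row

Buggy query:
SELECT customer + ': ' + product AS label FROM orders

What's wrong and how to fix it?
Bug: '+' is numeric addition; on text columns SQLite converts them to 0 instead of concatenating

Fix: Use the || operator for string concatenation

Corrected query:
SELECT customer || ': ' || product AS label FROM orders

Result:
label          
---------------
Alice: Phone   
Frank: Cable   
Alice: Laptop  
Frank: Mouse   
Alice: Mouse   
Frank: Keyboard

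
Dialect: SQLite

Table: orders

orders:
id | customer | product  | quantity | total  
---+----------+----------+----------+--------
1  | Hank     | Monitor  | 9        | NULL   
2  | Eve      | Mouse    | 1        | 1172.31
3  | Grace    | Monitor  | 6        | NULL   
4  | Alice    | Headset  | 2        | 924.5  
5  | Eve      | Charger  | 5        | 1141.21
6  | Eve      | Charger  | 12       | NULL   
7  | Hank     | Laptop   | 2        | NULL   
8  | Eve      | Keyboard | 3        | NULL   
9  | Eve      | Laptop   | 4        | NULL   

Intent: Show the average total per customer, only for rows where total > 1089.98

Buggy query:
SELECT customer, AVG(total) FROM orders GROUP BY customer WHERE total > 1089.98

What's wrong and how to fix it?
Bug: WHERE cannot follow GROUP BY

Fix: Place WHERE between FROM and GROUP BY

Corrected query:
SELECT customer, AVG(total) FROM orders WHERE total > 1089.98 GROUP BY customer

Result:
customer | AVG(total)
---------+-----------
Eve      | 1156.76   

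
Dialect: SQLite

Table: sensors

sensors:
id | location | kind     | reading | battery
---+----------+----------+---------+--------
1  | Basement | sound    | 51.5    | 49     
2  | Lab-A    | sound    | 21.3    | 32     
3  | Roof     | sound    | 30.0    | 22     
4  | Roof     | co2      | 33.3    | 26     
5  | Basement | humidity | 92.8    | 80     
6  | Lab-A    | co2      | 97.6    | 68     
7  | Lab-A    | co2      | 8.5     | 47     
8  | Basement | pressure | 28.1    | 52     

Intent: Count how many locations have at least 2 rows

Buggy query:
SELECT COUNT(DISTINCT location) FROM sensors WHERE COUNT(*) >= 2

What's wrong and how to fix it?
Bug: WHERE filters individual rows, not groups, so a group-level COUNT is invalid there

Fix: Use a subquery that GROUPs and filters with HAVING, then count its rows

Corrected query:
SELECT COUNT(*) FROM (SELECT location FROM sensors GROUP BY location HAVING COUNT(*) >= 2)

Result:
COUNT(*)
--------
3       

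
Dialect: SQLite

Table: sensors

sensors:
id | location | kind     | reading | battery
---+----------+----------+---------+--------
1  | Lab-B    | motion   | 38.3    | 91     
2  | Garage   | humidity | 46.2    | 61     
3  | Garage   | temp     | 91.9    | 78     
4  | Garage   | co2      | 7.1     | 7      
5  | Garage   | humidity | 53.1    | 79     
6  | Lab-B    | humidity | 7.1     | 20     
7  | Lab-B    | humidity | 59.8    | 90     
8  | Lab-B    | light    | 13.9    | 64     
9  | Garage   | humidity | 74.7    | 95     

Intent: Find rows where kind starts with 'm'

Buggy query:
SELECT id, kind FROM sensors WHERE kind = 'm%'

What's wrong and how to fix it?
Bug: Wildcards only work with LIKE; '=' treats '%' as a literal character

Fix: Use LIKE for wildcard pattern matching

Corrected query:
SELECT id, kind FROM sensors WHERE kind LIKE 'm%'

Result:
id | kind  
---+-------
1  | motion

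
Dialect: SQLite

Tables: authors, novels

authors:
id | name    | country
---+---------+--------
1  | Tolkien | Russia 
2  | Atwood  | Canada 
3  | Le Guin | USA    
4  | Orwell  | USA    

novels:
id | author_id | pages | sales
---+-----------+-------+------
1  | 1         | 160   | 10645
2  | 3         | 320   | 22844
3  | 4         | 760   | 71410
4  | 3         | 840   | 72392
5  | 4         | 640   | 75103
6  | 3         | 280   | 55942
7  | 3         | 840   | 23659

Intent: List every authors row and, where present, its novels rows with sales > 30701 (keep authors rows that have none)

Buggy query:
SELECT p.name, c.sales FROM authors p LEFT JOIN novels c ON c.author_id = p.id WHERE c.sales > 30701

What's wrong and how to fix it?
Bug: A WHERE condition on the right-hand table after LEFT JOIN drops unmatched parents

Fix: Put 'c.sales > 30701' in the JOIN's ON clause instead of WHERE

Corrected query:
SELECT p.name, c.sales FROM authors p LEFT JOIN novels c ON c.author_id = p.id AND c.sales > 30701

Result:
name    | sales
--------+------
Tolkien | NULL 
Atwood  | NULL 
Le Guin | 55942
Le Guin | 72392
Orwell  | 71410
Orwell  | 75103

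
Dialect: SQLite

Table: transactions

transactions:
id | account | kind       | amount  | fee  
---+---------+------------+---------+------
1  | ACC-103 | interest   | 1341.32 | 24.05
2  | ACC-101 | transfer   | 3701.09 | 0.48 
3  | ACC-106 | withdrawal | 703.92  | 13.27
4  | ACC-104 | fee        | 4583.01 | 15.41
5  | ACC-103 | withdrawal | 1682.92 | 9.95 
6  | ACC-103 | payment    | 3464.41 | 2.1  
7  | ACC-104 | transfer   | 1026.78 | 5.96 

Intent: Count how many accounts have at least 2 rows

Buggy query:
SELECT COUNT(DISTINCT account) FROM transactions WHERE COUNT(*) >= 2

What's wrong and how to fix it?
Bug: COUNT(*) cannot appear in WHERE; the per-group count doesn't exist yet

Fix: Group first with HAVING COUNT(*) >= 2, then COUNT the resulting groups

Corrected query:
SELECT COUNT(*) FROM (SELECT account FROM transactions GROUP BY account HAVING COUNT(*) >= 2)

Result:
COUNT(*)
--------
2       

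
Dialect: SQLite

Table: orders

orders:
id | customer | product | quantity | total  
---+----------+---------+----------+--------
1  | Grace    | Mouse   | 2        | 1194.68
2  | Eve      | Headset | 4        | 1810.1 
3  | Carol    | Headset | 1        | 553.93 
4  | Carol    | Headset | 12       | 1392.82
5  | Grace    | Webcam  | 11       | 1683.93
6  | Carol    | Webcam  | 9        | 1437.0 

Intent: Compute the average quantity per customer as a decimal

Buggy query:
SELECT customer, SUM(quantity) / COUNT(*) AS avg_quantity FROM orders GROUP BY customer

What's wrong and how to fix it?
Bug: Both operands are integers, so '/' performs integer division and truncates

Fix: Cast one side to REAL so the division keeps the fractional part

Corrected query:
SELECT customer, SUM(quantity) * 1.0 / COUNT(*) AS avg_quantity FROM orders GROUP BY customer

Result:
customer | avg_quantity
---------+-------------
Carol    | 7.333333    
Eve      | 4           
Grace    | 6.5         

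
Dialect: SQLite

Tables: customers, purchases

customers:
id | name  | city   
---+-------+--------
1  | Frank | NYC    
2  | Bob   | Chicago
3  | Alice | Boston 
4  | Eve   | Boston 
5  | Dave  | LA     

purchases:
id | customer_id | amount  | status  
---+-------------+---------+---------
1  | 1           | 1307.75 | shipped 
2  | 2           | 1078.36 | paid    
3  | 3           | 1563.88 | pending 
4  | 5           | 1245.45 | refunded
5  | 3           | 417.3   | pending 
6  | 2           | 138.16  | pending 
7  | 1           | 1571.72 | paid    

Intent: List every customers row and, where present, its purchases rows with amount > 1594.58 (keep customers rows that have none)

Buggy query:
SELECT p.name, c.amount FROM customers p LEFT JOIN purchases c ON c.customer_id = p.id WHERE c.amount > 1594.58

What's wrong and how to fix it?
Bug: A WHERE condition on the right-hand table after LEFT JOIN drops unmatched parents

Fix: Move the right-table condition into the ON clause so unmatched parents are kept

Corrected query:
SELECT p.name, c.amount FROM customers p LEFT JOIN purchases c ON c.customer_id = p.id AND c.amount > 1594.58

Result:
name  | amount
------+-------
Frank | NULL  
Bob   | NULL  
Alice | NULL  
Eve   | NULL  
Dave  | NULL  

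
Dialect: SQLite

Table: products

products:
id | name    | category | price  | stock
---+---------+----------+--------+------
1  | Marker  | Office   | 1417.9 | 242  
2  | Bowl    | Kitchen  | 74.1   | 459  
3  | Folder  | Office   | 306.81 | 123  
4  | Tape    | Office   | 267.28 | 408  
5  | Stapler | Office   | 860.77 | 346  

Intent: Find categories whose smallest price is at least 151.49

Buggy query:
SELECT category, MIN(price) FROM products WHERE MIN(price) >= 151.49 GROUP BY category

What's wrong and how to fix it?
Bug: Aggregates like MIN are computed per group after WHERE runs

Fix: Replace WHERE with HAVING after the GROUP BY

Corrected query:
SELECT category, MIN(price) FROM products GROUP BY category HAVING MIN(price) >= 151.49

Result:
category | MIN(price)
---------+-----------
Office   | 267.28    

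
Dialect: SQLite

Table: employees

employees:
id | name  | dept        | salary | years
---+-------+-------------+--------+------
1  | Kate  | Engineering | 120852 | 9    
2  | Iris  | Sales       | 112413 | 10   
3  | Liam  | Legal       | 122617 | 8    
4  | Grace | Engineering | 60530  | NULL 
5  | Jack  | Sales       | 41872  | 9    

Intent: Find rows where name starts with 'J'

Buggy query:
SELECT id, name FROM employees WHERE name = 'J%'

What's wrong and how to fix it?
Bug: Wildcards only work with LIKE; '=' treats '%' as a literal character

Fix: Replace '=' with LIKE so 'J%' is treated as a pattern

Corrected query:
SELECT id, name FROM employees WHERE name LIKE 'J%'

Result:
id | name
---+-----
5  | Jack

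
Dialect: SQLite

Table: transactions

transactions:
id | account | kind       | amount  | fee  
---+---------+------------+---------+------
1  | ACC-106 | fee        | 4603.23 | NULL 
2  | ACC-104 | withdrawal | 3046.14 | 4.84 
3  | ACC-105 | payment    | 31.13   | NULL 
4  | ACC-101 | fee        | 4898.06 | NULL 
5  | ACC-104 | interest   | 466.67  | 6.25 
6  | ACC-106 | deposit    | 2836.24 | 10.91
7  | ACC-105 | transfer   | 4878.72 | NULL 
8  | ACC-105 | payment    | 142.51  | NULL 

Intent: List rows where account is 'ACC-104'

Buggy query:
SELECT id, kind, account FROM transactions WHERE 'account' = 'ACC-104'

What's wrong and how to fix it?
Bug: Single quotes denote string literals in SQL; the column name is being compared as a constant string

Fix: Remove the quotes around the column name (or use double quotes for an identifier)

Corrected query:
SELECT id, kind, account FROM transactions WHERE account = 'ACC-104'

Result:
id | kind       | account
---+------------+--------
2  | withdrawal | ACC-104
5  | interest   | ACC-104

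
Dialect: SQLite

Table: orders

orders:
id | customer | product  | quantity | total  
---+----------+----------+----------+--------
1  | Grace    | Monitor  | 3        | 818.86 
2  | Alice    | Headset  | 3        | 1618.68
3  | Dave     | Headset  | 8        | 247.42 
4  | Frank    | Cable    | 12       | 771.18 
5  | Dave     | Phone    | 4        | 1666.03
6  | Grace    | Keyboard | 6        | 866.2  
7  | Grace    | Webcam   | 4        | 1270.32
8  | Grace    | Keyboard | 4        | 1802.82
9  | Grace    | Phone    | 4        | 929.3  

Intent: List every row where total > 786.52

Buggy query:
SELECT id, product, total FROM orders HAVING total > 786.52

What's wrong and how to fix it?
Bug: HAVING filters the output of aggregation, but this query has no GROUP BY and no aggregate functions, so SQLite rejects it (HAVING clause on a non-aggregate query); the condition here is per row

Fix: Use WHERE for row-level filtering

Corrected query:
SELECT id, product, total FROM orders WHERE total > 786.52

Result:
id | product  | total  
---+----------+--------
1  | Monitor  | 818.86 
2  | Headset  | 1618.68
5  | Phone    | 1666.03
6  | Keyboard | 866.2  
7  | Webcam   | 1270.32
8  | Keyboard | 1802.82
9  | Phone    | 929.3  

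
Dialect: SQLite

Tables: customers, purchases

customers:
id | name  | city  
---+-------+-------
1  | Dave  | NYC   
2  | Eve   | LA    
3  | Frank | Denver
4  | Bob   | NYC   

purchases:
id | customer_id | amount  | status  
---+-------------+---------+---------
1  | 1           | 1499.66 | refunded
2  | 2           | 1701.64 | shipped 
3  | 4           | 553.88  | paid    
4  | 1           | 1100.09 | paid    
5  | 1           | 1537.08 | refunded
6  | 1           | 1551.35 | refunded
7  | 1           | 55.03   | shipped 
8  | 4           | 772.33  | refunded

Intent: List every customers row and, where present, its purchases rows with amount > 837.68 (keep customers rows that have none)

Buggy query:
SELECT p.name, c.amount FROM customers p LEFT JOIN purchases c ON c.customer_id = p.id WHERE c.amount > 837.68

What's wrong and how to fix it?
Bug: Filtering c.amount in WHERE discards the NULL rows produced by LEFT JOIN, turning it into an inner join

Fix: Move the right-table condition into the ON clause so unmatched parents are kept

Corrected query:
SELECT p.name, c.amount FROM customers p LEFT JOIN purchases c ON c.customer_id = p.id AND c.amount > 837.68

Result:
name  | amount 
------+--------
Dave  | 1100.09
Dave  | 1499.66
Dave  | 1537.08
Dave  | 1551.35
Eve   | 1701.64
Frank | NULL   
Bob   | NULL   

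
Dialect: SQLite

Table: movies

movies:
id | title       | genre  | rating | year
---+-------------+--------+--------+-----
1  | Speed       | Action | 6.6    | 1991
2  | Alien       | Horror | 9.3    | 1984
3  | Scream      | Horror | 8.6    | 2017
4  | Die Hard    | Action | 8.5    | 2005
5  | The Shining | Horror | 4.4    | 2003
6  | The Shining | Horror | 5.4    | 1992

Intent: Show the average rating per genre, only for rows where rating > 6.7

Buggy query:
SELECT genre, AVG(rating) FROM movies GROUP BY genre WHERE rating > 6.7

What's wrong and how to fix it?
Bug: Row-level WHERE must come before GROUP BY in the clause order

Fix: Move the WHERE clause before GROUP BY

Corrected query:
SELECT genre, AVG(rating) FROM movies WHERE rating > 6.7 GROUP BY genre

Result:
genre  | AVG(rating)
-------+------------
Action | 8.5        
Horror | 8.95       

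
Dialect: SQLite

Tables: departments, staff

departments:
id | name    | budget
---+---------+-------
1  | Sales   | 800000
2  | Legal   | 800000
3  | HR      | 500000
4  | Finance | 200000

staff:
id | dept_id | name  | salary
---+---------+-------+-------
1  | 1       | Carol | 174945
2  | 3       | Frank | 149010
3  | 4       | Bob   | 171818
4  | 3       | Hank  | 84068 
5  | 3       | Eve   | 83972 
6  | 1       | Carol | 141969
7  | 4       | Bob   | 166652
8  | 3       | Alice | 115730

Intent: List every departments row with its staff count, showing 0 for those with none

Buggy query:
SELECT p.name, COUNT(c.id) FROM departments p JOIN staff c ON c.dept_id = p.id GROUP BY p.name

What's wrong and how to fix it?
Bug: An inner join excludes parents with zero children

Fix: Switch to LEFT JOIN to retain unmatched parent rows

Corrected query:
SELECT p.name, COUNT(c.id) FROM departments p LEFT JOIN staff c ON c.dept_id = p.id GROUP BY p.name

Result:
name    | COUNT(c.id)
--------+------------
Finance | 2          
HR      | 4          
Legal   | 0          
Sales   | 2          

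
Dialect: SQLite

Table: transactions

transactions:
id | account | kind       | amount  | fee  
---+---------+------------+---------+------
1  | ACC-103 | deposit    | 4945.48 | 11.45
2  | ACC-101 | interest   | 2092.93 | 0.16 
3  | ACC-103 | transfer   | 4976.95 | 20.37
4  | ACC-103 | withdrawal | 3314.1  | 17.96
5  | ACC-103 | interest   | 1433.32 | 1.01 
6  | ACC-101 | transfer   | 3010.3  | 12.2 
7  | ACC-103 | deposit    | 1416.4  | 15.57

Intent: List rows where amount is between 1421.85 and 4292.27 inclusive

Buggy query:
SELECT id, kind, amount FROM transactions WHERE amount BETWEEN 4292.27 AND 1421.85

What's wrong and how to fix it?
Bug: The bounds are reversed; BETWEEN a AND b requires a <= b to match anything

Fix: Swap the bounds so the smaller value comes first

Corrected query:
SELECT id, kind, amount FROM transactions WHERE amount BETWEEN 1421.85 AND 4292.27

Result:
id | kind       | amount 
---+------------+--------
2  | interest   | 2092.93
4  | withdrawal | 3314.1 
5  | interest   | 1433.32
6  | transfer   | 3010.3 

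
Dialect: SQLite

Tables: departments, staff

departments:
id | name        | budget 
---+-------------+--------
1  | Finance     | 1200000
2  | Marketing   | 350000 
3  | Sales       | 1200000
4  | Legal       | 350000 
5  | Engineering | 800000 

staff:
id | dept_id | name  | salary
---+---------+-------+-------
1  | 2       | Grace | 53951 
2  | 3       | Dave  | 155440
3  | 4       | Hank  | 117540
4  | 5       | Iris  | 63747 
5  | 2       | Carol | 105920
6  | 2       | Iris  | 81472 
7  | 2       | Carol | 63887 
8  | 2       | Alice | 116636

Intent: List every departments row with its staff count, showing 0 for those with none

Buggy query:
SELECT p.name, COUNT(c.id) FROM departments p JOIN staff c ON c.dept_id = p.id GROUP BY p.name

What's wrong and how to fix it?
Bug: An inner join excludes parents with zero children

Fix: Switch to LEFT JOIN to retain unmatched parent rows

Corrected query:
SELECT p.name, COUNT(c.id) FROM departments p LEFT JOIN staff c ON c.dept_id = p.id GROUP BY p.name

Result:
name        | COUNT(c.id)
------------+------------
Engineering | 1          
Finance     | 0          
Legal       | 1          
Marketing   | 5          
Sales       | 1          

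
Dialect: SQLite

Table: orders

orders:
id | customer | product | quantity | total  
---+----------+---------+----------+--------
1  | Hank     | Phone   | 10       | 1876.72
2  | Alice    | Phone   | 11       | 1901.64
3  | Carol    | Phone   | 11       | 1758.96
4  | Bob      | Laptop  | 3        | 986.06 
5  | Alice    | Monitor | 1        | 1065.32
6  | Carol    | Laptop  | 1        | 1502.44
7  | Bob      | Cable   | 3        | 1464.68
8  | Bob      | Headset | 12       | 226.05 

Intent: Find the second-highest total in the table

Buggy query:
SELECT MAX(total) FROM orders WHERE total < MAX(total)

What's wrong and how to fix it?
Bug: The inner MAX is an aggregate inside WHERE, which is not allowed

Fix: Compute the overall MAX in a subquery, then take MAX of rows below it

Corrected query:
SELECT MAX(total) FROM orders WHERE total < (SELECT MAX(total) FROM orders)

Result:
MAX(total)
----------
1876.72   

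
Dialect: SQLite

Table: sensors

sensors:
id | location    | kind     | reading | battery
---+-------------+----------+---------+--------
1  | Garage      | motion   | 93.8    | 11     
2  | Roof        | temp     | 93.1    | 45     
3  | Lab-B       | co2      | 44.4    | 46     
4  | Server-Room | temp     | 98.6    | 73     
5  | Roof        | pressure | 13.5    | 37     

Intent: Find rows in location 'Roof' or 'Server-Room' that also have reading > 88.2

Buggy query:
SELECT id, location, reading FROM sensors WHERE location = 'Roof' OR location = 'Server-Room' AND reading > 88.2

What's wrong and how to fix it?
Bug: AND binds tighter than OR, so this parses as location = 'Roof' OR (location = 'Server-Room' AND reading > 88.2)

Fix: Group the OR with parentheses (or use IN), then AND the threshold

Corrected query:
SELECT id, location, reading FROM sensors WHERE (location = 'Roof' OR location = 'Server-Room') AND reading > 88.2

Result:
id | location    | reading
---+-------------+--------
2  | Roof        | 93.1   
4  | Server-Room | 98.6   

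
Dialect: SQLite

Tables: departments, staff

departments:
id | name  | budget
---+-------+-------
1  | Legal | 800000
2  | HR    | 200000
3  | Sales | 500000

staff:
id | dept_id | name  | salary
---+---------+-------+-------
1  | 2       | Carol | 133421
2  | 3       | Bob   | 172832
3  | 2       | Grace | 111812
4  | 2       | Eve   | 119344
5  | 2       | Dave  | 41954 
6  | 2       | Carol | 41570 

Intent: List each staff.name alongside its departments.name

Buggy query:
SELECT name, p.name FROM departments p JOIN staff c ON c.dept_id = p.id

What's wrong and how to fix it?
Bug: Both tables have a 'name' column; the unqualified reference is ambiguous

Fix: Prefix ambiguous columns with the table alias

Corrected query:
SELECT c.name, p.name FROM departments p JOIN staff c ON c.dept_id = p.id

Result:
name  | name 
------+------
Carol | HR   
Bob   | Sales
Grace | HR   
Eve   | HR   
Dave  | HR   
Carol | HR   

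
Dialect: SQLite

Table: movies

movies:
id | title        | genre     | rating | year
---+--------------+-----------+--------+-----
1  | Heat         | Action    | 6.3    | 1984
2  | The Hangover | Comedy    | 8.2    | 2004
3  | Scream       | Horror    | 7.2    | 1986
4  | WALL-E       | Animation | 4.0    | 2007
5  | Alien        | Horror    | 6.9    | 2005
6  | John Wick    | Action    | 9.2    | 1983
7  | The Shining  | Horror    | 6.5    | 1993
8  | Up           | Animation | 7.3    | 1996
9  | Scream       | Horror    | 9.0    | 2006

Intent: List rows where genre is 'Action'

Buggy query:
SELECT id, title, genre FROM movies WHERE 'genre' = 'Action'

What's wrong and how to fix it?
Bug: Single quotes denote string literals in SQL; the column name is being compared as a constant string

Fix: Reference the column as genre without single quotes

Corrected query:
SELECT id, title, genre FROM movies WHERE genre = 'Action'

Result:
id | title     | genre 
---+-----------+-------
1  | Heat      | Action
6  | John Wick | Action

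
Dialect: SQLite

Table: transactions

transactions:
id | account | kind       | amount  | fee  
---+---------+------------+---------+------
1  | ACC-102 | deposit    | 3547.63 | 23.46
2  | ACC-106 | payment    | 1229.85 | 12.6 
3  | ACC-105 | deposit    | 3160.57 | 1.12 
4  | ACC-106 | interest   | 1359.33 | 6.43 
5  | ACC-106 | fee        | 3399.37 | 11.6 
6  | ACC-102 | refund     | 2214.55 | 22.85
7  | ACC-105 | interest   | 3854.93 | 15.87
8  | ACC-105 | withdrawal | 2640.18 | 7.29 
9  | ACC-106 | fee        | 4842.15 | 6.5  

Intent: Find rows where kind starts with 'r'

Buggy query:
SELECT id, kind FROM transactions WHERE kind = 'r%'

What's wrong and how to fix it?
Bug: '=' compares the literal string including the % character; pattern matching needs LIKE

Fix: Replace '=' with LIKE so 'r%' is treated as a pattern

Corrected query:
SELECT id, kind FROM transactions WHERE kind LIKE 'r%'

Result:
id | kind  
---+-------
6  | refund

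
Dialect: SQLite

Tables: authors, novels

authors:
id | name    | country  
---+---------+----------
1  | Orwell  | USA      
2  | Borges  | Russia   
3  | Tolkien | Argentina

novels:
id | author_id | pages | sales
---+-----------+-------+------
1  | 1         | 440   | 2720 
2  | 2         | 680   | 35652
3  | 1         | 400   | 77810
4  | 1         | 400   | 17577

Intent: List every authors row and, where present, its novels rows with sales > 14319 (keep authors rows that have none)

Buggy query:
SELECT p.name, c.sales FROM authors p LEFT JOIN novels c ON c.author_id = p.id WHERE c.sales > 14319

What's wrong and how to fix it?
Bug: Filtering c.sales in WHERE discards the NULL rows produced by LEFT JOIN, turning it into an inner join

Fix: Put 'c.sales > 14319' in the JOIN's ON clause instead of WHERE

Corrected query:
SELECT p.name, c.sales FROM authors p LEFT JOIN novels c ON c.author_id = p.id AND c.sales > 14319

Result:
name    | sales
--------+------
Orwell  | 17577
Orwell  | 77810
Borges  | 35652
Tolkien | NULL 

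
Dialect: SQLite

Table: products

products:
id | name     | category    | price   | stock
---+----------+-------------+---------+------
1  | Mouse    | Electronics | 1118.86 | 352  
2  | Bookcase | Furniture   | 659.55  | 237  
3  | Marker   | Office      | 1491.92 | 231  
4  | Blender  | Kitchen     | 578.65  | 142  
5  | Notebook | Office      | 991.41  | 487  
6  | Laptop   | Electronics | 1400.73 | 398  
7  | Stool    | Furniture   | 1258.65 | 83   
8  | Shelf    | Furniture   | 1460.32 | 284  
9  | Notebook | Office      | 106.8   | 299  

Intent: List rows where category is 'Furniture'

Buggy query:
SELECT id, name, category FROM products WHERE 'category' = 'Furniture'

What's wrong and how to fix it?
Bug: 'category' in single quotes is a string literal, not the column; the comparison is literal-vs-literal and never true

Fix: Reference the column as category without single quotes

Corrected query:
SELECT id, name, category FROM products WHERE category = 'Furniture'

Result:
id | name     | category 
---+----------+----------
2  | Bookcase | Furniture
7  | Stool    | Furniture
8  | Shelf    | Furniture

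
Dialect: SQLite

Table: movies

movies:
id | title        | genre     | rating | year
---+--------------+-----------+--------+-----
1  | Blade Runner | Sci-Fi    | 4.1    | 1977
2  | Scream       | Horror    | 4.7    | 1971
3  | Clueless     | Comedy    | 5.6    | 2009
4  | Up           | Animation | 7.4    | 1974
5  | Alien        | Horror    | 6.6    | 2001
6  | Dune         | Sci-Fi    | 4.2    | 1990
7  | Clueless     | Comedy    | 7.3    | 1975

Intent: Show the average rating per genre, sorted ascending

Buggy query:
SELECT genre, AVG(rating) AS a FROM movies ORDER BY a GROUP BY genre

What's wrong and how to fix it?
Bug: ORDER BY appears before GROUP BY; SQL clause order requires GROUP BY first

Fix: Move ORDER BY to the end, after GROUP BY

Corrected query:
SELECT genre, AVG(rating) AS a FROM movies GROUP BY genre ORDER BY a

Result:
genre     | a   
----------+-----
Sci-Fi    | 4.15
Horror    | 5.65
Comedy    | 6.45
Animation | 7.4 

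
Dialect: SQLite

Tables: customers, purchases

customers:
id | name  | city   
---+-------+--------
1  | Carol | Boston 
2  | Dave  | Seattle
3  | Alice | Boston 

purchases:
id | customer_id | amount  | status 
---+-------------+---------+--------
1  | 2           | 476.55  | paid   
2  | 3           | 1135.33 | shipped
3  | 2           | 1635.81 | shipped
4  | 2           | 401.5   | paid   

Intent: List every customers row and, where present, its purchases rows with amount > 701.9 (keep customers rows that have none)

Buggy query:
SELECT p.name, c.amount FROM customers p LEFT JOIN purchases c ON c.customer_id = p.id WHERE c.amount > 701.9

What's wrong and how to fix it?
Bug: Filtering c.amount in WHERE discards the NULL rows produced by LEFT JOIN, turning it into an inner join

Fix: Move the right-table condition into the ON clause so unmatched parents are kept

Corrected query:
SELECT p.name, c.amount FROM customers p LEFT JOIN purchases c ON c.customer_id = p.id AND c.amount > 701.9

Result:
name  | amount 
------+--------
Carol | NULL   
Dave  | 1635.81
Alice | 1135.33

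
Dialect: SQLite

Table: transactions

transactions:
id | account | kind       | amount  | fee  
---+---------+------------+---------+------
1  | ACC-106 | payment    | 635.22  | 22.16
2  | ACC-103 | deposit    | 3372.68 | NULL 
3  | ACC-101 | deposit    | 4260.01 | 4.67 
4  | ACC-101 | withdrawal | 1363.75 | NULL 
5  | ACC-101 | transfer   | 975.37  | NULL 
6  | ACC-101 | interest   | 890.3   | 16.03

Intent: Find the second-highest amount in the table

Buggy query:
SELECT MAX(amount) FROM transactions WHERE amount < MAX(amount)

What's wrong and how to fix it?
Bug: MAX(amount) on the right of the comparison is an aggregate-in-WHERE error

Fix: Compute the overall MAX in a subquery, then take MAX of rows below it

Corrected query:
SELECT MAX(amount) FROM transactions WHERE amount < (SELECT MAX(amount) FROM transactions)

Result:
MAX(amount)
-----------
3372.68    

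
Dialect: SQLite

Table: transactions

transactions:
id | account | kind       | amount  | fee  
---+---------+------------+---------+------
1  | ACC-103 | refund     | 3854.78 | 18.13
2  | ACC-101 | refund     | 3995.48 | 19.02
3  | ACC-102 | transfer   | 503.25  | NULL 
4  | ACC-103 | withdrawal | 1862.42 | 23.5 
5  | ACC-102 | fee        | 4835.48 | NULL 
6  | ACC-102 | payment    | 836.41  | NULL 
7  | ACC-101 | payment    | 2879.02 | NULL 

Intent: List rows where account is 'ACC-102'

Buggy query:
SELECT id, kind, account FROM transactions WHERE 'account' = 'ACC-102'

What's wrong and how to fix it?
Bug: 'account' in single quotes is a string literal, not the column; the comparison is literal-vs-literal and never true

Fix: Remove the quotes around the column name (or use double quotes for an identifier)

Corrected query:
SELECT id, kind, account FROM transactions WHERE account = 'ACC-102'

Result:
id | kind     | account
---+----------+--------
3  | transfer | ACC-102
5  | fee      | ACC-102
6  | payment  | ACC-102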